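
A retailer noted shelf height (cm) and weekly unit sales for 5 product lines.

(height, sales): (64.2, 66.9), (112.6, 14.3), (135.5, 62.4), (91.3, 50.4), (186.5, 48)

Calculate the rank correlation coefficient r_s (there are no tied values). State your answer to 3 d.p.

-0.500

Rank height: 1, 3, 4, 2, 5
Rank sales: 5, 1, 4, 3, 2
d = rank(height) − rank(sales): -4, 2, 0, -1, 3; Σd² = 30
ρ = 1 − 6Σd² / [n(n²−1)] = 1 − 6×30 / (5×24) = 1 − 180/120 ≈ -0.500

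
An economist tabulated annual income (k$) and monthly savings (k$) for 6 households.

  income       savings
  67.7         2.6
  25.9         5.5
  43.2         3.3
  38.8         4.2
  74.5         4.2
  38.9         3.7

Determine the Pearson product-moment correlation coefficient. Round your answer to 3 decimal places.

-0.553

n = 6, Σx = 289, Σy = 23.5, Σx² = 15689.24, Σy² = 96.87, Σxy = 1080.82
nΣxy − ΣxΣy = 6484.92 − 6791.5 = -306.58
nΣx² − (Σx)² = 94135.44 − 83521 = 10614.44; nΣy² − (Σy)² = 581.22 − 552.25 = 28.97
r = -306.58 / √(10614.44 × 28.97) = -306.58 / 554.5271 ≈ -0.553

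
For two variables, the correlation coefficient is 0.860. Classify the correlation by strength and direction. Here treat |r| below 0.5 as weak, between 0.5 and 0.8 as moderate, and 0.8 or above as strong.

r = 0.860 > 0 so the relationship is positive.
|r| = 0.860, which falls in the strong range.

strong positive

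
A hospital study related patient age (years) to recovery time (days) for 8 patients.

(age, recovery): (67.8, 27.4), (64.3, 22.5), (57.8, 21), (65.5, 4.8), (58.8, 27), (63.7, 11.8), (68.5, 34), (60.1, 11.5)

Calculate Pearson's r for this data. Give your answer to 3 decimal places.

n = 8, Σx = 506.5, Σy = 160, Σx² = 32181.81, Σy² = 3877.54, Σxy = 10192.08
nΣxy − ΣxΣy = 81536.64 − 81040 = 496.64
nΣx² − (Σx)² = 257454.48 − 256542.25 = 912.23; nΣy² − (Σy)² = 31020.32 − 25600 = 5420.32
r = 496.64 / √(912.23 × 5420.32) = 496.64 / 2223.6408 ≈ 0.223

0.223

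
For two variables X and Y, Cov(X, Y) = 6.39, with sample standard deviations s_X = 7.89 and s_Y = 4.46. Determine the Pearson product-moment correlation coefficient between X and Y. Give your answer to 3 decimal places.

0.182

r = Cov(X,Y) / (s_X · s_Y) = 6.39 / (7.89 × 4.46)
  = 6.39 / 35.1894 ≈ 0.182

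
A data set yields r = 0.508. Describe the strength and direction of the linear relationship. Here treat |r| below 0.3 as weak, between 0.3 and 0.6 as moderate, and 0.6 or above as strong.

r = 0.508 > 0 so the relationship is positive.
|r| = 0.508, which falls in the moderate range.

moderate positive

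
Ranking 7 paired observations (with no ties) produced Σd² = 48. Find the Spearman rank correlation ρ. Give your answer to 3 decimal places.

0.143

ρ = 1 − 6Σd² / [n(n²−1)] = 1 − 6×48 / (7×48)
  = 1 − 288/336 = 1 − 0.8571 ≈ 0.143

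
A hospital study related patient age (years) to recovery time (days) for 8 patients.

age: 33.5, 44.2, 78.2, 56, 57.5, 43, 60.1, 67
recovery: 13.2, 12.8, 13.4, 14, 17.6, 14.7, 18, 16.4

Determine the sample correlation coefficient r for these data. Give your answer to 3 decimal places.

0.323

n = 8, Σx = 439.5, Σy = 120.1, Σx² = 25583.39, Σy² = 1832.45, Σxy = 6664.54
nΣxy − ΣxΣy = 53316.32 − 52783.95 = 532.37
nΣx² − (Σx)² = 204667.12 − 193160.25 = 11506.87; nΣy² − (Σy)² = 14659.6 − 14424.01 = 235.59
r = 532.37 / √(11506.87 × 235.59) = 532.37 / 1646.4822 ≈ 0.323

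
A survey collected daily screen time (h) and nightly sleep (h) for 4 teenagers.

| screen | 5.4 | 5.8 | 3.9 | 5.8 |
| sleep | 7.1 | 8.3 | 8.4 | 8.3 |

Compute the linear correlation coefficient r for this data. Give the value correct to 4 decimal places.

n = 4, Σx = 20.9, Σy = 32.1, Σx² = 111.65, Σy² = 258.75, Σxy = 167.38
nΣxy − ΣxΣy = 669.52 − 670.89 = -1.37
nΣx² − (Σx)² = 446.6 − 436.81 = 9.79; nΣy² − (Σy)² = 1035 − 1030.41 = 4.59
r = -1.37 / √(9.79 × 4.59) = -1.37 / 6.7034 ≈ -0.2044

-0.2044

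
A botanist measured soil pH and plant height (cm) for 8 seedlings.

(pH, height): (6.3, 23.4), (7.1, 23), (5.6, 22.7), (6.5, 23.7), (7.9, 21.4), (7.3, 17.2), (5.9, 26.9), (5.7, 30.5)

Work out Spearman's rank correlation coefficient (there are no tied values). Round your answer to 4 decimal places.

Rank pH: 4, 6, 1, 5, 8, 7, 3, 2
Rank height: 5, 4, 3, 6, 2, 1, 7, 8
d = rank(pH) − rank(height): -1, 2, -2, -1, 6, 6, -4, -6; Σd² = 134
ρ = 1 − 6Σd² / [n(n²−1)] = 1 − 6×134 / (8×63) = 1 − 804/504 ≈ -0.5952

-0.5952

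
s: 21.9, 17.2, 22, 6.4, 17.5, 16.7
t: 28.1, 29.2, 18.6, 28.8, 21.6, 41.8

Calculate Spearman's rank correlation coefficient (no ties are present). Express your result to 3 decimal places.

Rank s: 5, 3, 6, 1, 4, 2
Rank t: 3, 5, 1, 4, 2, 6
d = rank(s) − rank(t): 2, -2, 5, -3, 2, -4; Σd² = 62
ρ = 1 − 6Σd² / [n(n²−1)] = 1 − 6×62 / (6×35) = 1 − 372/210 ≈ -0.771

-0.771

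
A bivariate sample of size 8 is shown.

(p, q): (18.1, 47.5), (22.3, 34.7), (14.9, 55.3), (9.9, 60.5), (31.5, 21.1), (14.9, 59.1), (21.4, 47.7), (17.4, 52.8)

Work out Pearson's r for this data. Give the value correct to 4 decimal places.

-0.9555

n = 8, Σp = 150.4, Σq = 378.7, Σp² = 3119.9, Σq² = 19179.83, Σpq = 6541.22
nΣpq − ΣpΣq = 52329.76 − 56956.48 = -4626.72
nΣp² − (Σp)² = 24959.2 − 22620.16 = 2339.04; nΣq² − (Σq)² = 153438.64 − 143413.69 = 10024.95
r = -4626.72 / √(2339.04 × 10024.95) = -4626.72 / 4842.3919 ≈ -0.9555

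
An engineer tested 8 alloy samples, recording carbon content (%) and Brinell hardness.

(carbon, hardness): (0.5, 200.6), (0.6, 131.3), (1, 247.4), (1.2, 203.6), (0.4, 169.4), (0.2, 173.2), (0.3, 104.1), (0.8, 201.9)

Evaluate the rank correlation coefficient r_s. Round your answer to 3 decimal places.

0.738

Rank carbon: 4, 5, 7, 8, 3, 1, 2, 6
Rank hardness: 5, 2, 8, 7, 3, 4, 1, 6
d = rank(carbon) − rank(hardness): -1, 3, -1, 1, 0, -3, 1, 0; Σd² = 22
ρ = 1 − 6Σd² / [n(n²−1)] = 1 − 6×22 / (8×63) = 1 − 132/504 ≈ 0.738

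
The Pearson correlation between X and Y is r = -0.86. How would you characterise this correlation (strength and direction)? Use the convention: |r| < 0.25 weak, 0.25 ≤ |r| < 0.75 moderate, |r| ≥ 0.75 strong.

strong negative

r = -0.86 < 0 so the relationship is negative.
|r| = 0.86, which falls in the strong range.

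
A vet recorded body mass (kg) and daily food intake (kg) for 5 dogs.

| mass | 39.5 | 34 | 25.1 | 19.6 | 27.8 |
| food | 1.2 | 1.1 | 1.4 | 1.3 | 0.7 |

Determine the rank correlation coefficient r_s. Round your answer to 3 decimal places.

-0.500

Rank mass: 5, 4, 2, 1, 3
Rank food: 3, 2, 5, 4, 1
d = rank(mass) − rank(food): 2, 2, -3, -3, 2; Σd² = 30
ρ = 1 − 6Σd² / [n(n²−1)] = 1 − 6×30 / (5×24) = 1 − 180/120 ≈ -0.500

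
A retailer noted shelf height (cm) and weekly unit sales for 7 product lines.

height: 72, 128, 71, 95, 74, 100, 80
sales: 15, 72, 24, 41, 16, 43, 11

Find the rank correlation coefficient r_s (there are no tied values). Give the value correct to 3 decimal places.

0.679

Rank height: 2, 7, 1, 5, 3, 6, 4
Rank sales: 2, 7, 4, 5, 3, 6, 1
d = rank(height) − rank(sales): 0, 0, -3, 0, 0, 0, 3; Σd² = 18
ρ = 1 − 6Σd² / [n(n²−1)] = 1 − 6×18 / (7×48) = 1 − 108/336 ≈ 0.679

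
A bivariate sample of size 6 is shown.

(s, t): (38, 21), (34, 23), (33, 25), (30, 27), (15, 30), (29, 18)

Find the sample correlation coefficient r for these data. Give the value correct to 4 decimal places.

-0.6405

n = 6, Σs = 179, Σt = 144, Σs² = 5655, Σt² = 3548, Σst = 4187
nΣst − ΣsΣt = 25122 − 25776 = -654
nΣs² − (Σs)² = 33930 − 32041 = 1889; nΣt² − (Σt)² = 21288 − 20736 = 552
r = -654 / √(1889 × 552) = -654 / 1021.1405 ≈ -0.6405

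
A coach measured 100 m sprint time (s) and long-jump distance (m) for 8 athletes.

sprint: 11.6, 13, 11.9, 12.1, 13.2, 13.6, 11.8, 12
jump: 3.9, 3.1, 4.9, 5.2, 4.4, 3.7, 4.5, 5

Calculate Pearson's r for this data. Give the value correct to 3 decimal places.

n = 8, Σx = 99.2, Σy = 34.7, Σx² = 1234.02, Σy² = 154.17, Σxy = 428.27
nΣxy − ΣxΣy = 3426.16 − 3442.24 = -16.08
nΣx² − (Σx)² = 9872.16 − 9840.64 = 31.52; nΣy² − (Σy)² = 1233.36 − 1204.09 = 29.27
r = -16.08 / √(31.52 × 29.27) = -16.08 / 30.3742 ≈ -0.529

-0.529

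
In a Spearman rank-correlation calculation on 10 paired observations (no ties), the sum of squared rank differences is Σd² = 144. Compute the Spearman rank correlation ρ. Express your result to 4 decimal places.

ρ = 1 − 6Σd² / [n(n²−1)] = 1 − 6×144 / (10×99)
  = 1 − 864/990 = 1 − 0.87273 ≈ 0.1273

0.1273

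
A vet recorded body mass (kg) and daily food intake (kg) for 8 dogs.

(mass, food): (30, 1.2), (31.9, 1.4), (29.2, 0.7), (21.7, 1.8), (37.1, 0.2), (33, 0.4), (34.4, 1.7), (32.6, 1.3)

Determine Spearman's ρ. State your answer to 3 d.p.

-0.429

Rank mass: 3, 4, 2, 1, 8, 6, 7, 5
Rank food: 4, 6, 3, 8, 1, 2, 7, 5
d = rank(mass) − rank(food): -1, -2, -1, -7, 7, 4, 0, 0; Σd² = 120
ρ = 1 − 6Σd² / [n(n²−1)] = 1 − 6×120 / (8×63) = 1 − 720/504 ≈ -0.429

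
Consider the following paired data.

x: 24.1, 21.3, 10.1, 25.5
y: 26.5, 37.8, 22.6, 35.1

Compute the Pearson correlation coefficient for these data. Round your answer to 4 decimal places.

0.6455

n = 4, Σx = 81, Σy = 122, Σx² = 1786.76, Σy² = 3873.86, Σxy = 2567.1
nΣxy − ΣxΣy = 10268.4 − 9882 = 386.4
nΣx² − (Σx)² = 7147.04 − 6561 = 586.04; nΣy² − (Σy)² = 15495.44 − 14884 = 611.44
r = 386.4 / √(586.04 × 611.44) = 386.4 / 598.6053 ≈ 0.6455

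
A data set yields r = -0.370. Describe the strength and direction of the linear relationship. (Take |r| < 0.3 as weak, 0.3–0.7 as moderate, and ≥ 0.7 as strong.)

moderate negative

r = -0.370 < 0 so the relationship is negative.
|r| = 0.370, which falls in the moderate range.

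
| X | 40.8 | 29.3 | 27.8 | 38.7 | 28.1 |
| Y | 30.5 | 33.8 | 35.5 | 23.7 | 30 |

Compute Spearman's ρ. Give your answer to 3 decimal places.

Rank X: 5, 3, 1, 4, 2
Rank Y: 3, 4, 5, 1, 2
d = rank(X) − rank(Y): 2, -1, -4, 3, 0; Σd² = 30
ρ = 1 − 6Σd² / [n(n²−1)] = 1 − 6×30 / (5×24) = 1 − 180/120 ≈ -0.500

-0.500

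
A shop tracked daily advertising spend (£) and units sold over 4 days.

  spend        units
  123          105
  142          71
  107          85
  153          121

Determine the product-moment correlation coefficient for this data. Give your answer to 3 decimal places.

n = 4, Σx = 525, Σy = 382, Σx² = 70151, Σy² = 37932, Σxy = 50605
nΣxy − ΣxΣy = 202420 − 200550 = 1870
nΣx² − (Σx)² = 280604 − 275625 = 4979; nΣy² − (Σy)² = 151728 − 145924 = 5804
r = 1870 / √(4979 × 5804) = 1870 / 5375.6968 ≈ 0.348

0.348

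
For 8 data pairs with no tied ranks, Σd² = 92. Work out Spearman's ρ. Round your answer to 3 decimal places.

-0.095

ρ = 1 − 6Σd² / [n(n²−1)] = 1 − 6×92 / (8×63)
  = 1 − 552/504 = 1 − 1.0952 ≈ -0.095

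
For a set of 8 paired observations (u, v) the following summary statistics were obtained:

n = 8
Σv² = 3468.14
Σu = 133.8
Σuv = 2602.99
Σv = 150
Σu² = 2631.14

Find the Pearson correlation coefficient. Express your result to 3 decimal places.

r = (nΣuv − ΣuΣv) / √[(nΣu² − (Σu)²)(nΣv² − (Σv)²)]
Numerator: 8×2602.99 − 133.8×150 = 753.92
Denominator: √[(21049.12 − 17902.44)(27745.12 − 22500)] = √[3146.68 × 5245.12] = 4062.5994
r = 753.92 / 4062.5994 ≈ 0.186

0.186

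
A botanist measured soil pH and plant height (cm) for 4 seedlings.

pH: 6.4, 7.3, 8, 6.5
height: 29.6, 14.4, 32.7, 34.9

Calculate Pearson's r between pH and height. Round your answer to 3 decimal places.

n = 4, Σx = 28.2, Σy = 111.6, Σx² = 200.5, Σy² = 3370.82, Σxy = 783.01
nΣxy − ΣxΣy = 3132.04 − 3147.12 = -15.08
nΣx² − (Σx)² = 802 − 795.24 = 6.76; nΣy² − (Σy)² = 13483.28 − 12454.56 = 1028.72
r = -15.08 / √(6.76 × 1028.72) = -15.08 / 83.3915 ≈ -0.181

-0.181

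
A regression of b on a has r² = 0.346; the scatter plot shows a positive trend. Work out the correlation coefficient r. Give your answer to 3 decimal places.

0.588

|r| = √0.346 = 0.588
The association is positive, so r = 0.588.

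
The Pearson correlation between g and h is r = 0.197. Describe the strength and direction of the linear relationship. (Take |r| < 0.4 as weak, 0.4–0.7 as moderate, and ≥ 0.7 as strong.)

r = 0.197 > 0 so the relationship is positive.
|r| = 0.197, which falls in the weak range.

weak positive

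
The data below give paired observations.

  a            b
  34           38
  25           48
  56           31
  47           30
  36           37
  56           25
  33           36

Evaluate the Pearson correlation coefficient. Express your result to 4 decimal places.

-0.9120

n = 7, Σa = 287, Σb = 245, Σa² = 12647, Σb² = 8899, Σab = 9558
nΣab − ΣaΣb = 66906 − 70315 = -3409
nΣa² − (Σa)² = 88529 − 82369 = 6160; nΣb² − (Σb)² = 62293 − 60025 = 2268
r = -3409 / √(6160 × 2268) = -3409 / 3737.7640 ≈ -0.9120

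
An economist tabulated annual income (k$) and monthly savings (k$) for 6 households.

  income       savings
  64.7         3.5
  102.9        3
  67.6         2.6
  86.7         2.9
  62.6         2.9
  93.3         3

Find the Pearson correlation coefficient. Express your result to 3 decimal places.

n = 6, Σx = 477.8, Σy = 17.9, Σx² = 39484.8, Σy² = 53.83, Σxy = 1423.78
nΣxy − ΣxΣy = 8542.68 − 8552.62 = -9.94
nΣx² − (Σx)² = 236908.8 − 228292.84 = 8615.96; nΣy² − (Σy)² = 322.98 − 320.41 = 2.57
r = -9.94 / √(8615.96 × 2.57) = -9.94 / 148.8053 ≈ -0.067

-0.067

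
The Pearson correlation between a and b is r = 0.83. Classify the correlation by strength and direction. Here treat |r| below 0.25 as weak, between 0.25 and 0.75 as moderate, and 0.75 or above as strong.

r = 0.83 > 0 so the relationship is positive.
|r| = 0.83, which falls in the strong range.

strong positive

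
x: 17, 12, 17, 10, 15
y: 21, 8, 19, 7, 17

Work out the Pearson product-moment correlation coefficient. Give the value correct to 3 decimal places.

n = 5, Σx = 71, Σy = 72, Σx² = 1047, Σy² = 1204, Σxy = 1101
nΣxy − ΣxΣy = 5505 − 5112 = 393
nΣx² − (Σx)² = 5235 − 5041 = 194; nΣy² − (Σy)² = 6020 − 5184 = 836
r = 393 / √(194 × 836) = 393 / 402.7207 ≈ 0.976

0.976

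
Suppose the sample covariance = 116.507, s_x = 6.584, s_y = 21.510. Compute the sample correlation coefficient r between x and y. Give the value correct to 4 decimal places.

r = Cov(x,y) / (s_x · s_y) = 116.507 / (6.584 × 21.510)
  = 116.507 / 141.6218 ≈ 0.8227

0.8227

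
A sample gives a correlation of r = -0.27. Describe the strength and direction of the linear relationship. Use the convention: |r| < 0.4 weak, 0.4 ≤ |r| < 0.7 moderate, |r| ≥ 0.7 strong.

r = -0.27 < 0 so the relationship is negative.
|r| = 0.27, which falls in the weak range.

weak negative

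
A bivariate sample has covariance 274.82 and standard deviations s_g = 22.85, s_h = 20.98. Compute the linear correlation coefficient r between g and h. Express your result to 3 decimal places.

r = Cov(g,h) / (s_g · s_h) = 274.82 / (22.85 × 20.98)
  = 274.82 / 479.3930 ≈ 0.573

0.573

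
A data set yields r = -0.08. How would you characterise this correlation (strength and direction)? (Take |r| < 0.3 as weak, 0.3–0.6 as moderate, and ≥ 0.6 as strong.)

weak negative

r = -0.08 < 0 so the relationship is negative.
|r| = 0.08, which falls in the weak range.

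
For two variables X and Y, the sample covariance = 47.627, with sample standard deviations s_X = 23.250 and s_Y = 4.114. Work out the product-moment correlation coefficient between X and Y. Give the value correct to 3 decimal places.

0.498

r = Cov(X,Y) / (s_X · s_Y) = 47.627 / (23.250 × 4.114)
  = 47.627 / 95.6505 ≈ 0.498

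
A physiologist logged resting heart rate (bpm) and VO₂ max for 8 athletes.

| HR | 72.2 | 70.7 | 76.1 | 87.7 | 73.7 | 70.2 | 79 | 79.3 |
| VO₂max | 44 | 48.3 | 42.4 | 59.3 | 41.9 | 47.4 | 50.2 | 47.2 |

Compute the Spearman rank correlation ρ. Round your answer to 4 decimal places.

Rank HR: 3, 2, 5, 8, 4, 1, 6, 7
Rank VO₂max: 3, 6, 2, 8, 1, 5, 7, 4
d = rank(HR) − rank(VO₂max): 0, -4, 3, 0, 3, -4, -1, 3; Σd² = 60
ρ = 1 − 6Σd² / [n(n²−1)] = 1 − 6×60 / (8×63) = 1 − 360/504 ≈ 0.2857

0.2857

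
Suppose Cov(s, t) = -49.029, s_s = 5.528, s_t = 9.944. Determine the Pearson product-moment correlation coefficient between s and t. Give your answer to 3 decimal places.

-0.892

r = Cov(s,t) / (s_s · s_t) = -49.029 / (5.528 × 9.944)
  = -49.029 / 54.9704 ≈ -0.892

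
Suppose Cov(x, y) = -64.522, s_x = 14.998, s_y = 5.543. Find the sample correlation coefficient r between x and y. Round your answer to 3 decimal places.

r = Cov(x,y) / (s_x · s_y) = -64.522 / (14.998 × 5.543)
  = -64.522 / 83.1339 ≈ -0.776

-0.776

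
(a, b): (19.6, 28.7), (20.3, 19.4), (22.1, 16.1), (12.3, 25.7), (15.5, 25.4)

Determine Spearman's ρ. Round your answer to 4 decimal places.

-0.7000

Rank a: 3, 4, 5, 1, 2
Rank b: 5, 2, 1, 4, 3
d = rank(a) − rank(b): -2, 2, 4, -3, -1; Σd² = 34
ρ = 1 − 6Σd² / [n(n²−1)] = 1 − 6×34 / (5×24) = 1 − 204/120 ≈ -0.7000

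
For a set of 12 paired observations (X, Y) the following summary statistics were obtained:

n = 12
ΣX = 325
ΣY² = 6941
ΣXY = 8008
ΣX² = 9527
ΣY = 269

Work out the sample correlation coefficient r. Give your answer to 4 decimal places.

r = (nΣXY − ΣXΣY) / √[(nΣX² − (ΣX)²)(nΣY² − (ΣY)²)]
Numerator: 12×8008 − 325×269 = 8671
Denominator: √[(114324 − 105625)(83292 − 72361)] = √[8699 × 10931] = 9751.3470
r = 8671 / 9751.3470 ≈ 0.8892

0.8892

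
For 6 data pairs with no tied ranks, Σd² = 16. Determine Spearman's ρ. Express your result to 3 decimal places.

ρ = 1 − 6Σd² / [n(n²−1)] = 1 − 6×16 / (6×35)
  = 1 − 96/210 = 1 − 0.4571 ≈ 0.543

0.543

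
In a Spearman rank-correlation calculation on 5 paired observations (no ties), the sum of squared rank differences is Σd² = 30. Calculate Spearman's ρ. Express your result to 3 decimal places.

-0.500

ρ = 1 − 6Σd² / [n(n²−1)] = 1 − 6×30 / (5×24)
  = 1 − 180/120 = 1 − 1.5000 ≈ -0.500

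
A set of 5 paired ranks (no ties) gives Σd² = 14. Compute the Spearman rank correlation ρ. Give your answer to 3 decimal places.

ρ = 1 − 6Σd² / [n(n²−1)] = 1 − 6×14 / (5×24)
  = 1 − 84/120 = 1 − 0.7000 ≈ 0.300

0.300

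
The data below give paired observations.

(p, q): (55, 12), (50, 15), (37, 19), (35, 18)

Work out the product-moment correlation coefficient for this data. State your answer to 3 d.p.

n = 4, Σp = 177, Σq = 64, Σp² = 8119, Σq² = 1054, Σpq = 2743
nΣpq − ΣpΣq = 10972 − 11328 = -356
nΣp² − (Σp)² = 32476 − 31329 = 1147; nΣq² − (Σq)² = 4216 − 4096 = 120
r = -356 / √(1147 × 120) = -356 / 370.9987 ≈ -0.960

-0.960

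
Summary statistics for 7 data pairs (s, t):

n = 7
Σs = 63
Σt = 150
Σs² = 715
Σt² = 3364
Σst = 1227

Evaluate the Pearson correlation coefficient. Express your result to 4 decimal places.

r = (nΣst − ΣsΣt) / √[(nΣs² − (Σs)²)(nΣt² − (Σt)²)]
Numerator: 7×1227 − 63×150 = -861
Denominator: √[(5005 − 3969)(23548 − 22500)] = √[1036 × 1048] = 1041.9827
r = -861 / 1041.9827 ≈ -0.8263

-0.8263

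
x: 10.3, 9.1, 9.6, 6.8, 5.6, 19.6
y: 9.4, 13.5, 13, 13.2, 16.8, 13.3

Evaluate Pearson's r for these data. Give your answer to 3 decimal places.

-0.279

n = 6, Σx = 61, Σy = 79.2, Σx² = 742.82, Σy² = 1072.98, Σxy = 788.99
nΣxy − ΣxΣy = 4733.94 − 4831.2 = -97.26
nΣx² − (Σx)² = 4456.92 − 3721 = 735.92; nΣy² − (Σy)² = 6437.88 − 6272.64 = 165.24
r = -97.26 / √(735.92 × 165.24) = -97.26 / 348.7168 ≈ -0.279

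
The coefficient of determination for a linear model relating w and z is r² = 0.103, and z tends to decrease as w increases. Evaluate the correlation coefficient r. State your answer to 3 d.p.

-0.321

|r| = √0.103 = 0.321
The association is negative, so r = −0.321.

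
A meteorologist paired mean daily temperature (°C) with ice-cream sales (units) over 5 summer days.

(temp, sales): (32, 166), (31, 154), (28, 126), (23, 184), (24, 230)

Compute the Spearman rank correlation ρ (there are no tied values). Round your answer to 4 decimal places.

Rank temp: 5, 4, 3, 1, 2
Rank sales: 3, 2, 1, 4, 5
d = rank(temp) − rank(sales): 2, 2, 2, -3, -3; Σd² = 30
ρ = 1 − 6Σd² / [n(n²−1)] = 1 − 6×30 / (5×24) = 1 − 180/120 ≈ -0.5000

-0.5000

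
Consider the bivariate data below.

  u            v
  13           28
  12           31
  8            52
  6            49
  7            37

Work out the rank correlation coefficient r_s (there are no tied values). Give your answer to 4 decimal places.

Rank u: 5, 4, 3, 1, 2
Rank v: 1, 2, 5, 4, 3
d = rank(u) − rank(v): 4, 2, -2, -3, -1; Σd² = 34
ρ = 1 − 6Σd² / [n(n²−1)] = 1 − 6×34 / (5×24) = 1 − 204/120 ≈ -0.7000

-0.7000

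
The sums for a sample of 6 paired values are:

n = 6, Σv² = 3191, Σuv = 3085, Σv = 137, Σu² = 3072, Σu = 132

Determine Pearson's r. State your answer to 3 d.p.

r = (nΣuv − ΣuΣv) / √[(nΣu² − (Σu)²)(nΣv² − (Σv)²)]
Numerator: 6×3085 − 132×137 = 426
Denominator: √[(18432 − 17424)(19146 − 18769)] = √[1008 × 377] = 616.4544
r = 426 / 616.4544 ≈ 0.691

0.691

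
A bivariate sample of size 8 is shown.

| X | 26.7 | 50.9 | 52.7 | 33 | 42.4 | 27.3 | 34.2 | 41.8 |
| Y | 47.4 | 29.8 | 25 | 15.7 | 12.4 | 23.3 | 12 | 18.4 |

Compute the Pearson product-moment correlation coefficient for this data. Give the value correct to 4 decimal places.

-0.1814

n = 8, ΣX = 309, ΣY = 184, ΣX² = 12629.92, ΣY² = 5185.5, ΣXY = 6959.37
nΣXY − ΣXΣY = 55674.96 − 56856 = -1181.04
nΣX² − (ΣX)² = 101039.36 − 95481 = 5558.36; nΣY² − (ΣY)² = 41484 − 33856 = 7628
r = -1181.04 / √(5558.36 × 7628) = -1181.04 / 6511.4645 ≈ -0.1814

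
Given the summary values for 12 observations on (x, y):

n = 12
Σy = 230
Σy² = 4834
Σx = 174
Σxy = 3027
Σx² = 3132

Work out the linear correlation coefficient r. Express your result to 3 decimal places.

-0.605

r = (nΣxy − ΣxΣy) / √[(nΣx² − (Σx)²)(nΣy² − (Σy)²)]
Numerator: 12×3027 − 174×230 = -3696
Denominator: √[(37584 − 30276)(58008 − 52900)] = √[7308 × 5108] = 6109.7679
r = -3696 / 6109.7679 ≈ -0.605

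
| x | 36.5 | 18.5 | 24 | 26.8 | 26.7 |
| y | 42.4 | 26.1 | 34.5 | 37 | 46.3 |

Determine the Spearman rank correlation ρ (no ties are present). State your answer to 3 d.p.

Rank x: 5, 1, 2, 4, 3
Rank y: 4, 1, 2, 3, 5
d = rank(x) − rank(y): 1, 0, 0, 1, -2; Σd² = 6
ρ = 1 − 6Σd² / [n(n²−1)] = 1 − 6×6 / (5×24) = 1 − 36/120 ≈ 0.700

0.700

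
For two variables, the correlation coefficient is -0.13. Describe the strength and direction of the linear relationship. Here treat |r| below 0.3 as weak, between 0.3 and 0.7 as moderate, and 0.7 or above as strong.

r = -0.13 < 0 so the relationship is negative.
|r| = 0.13, which falls in the weak range.

weak negative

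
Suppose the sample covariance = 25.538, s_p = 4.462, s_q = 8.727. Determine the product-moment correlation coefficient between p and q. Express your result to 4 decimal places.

0.6558

r = Cov(p,q) / (s_p · s_q) = 25.538 / (4.462 × 8.727)
  = 25.538 / 38.9399 ≈ 0.6558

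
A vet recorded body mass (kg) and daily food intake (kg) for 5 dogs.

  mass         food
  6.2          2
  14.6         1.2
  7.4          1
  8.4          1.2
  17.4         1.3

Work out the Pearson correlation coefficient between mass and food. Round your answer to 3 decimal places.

n = 5, Σx = 54, Σy = 6.7, Σx² = 679.68, Σy² = 9.57, Σxy = 70.02
nΣxy − ΣxΣy = 350.1 − 361.8 = -11.7
nΣx² − (Σx)² = 3398.4 − 2916 = 482.4; nΣy² − (Σy)² = 47.85 − 44.89 = 2.96
r = -11.7 / √(482.4 × 2.96) = -11.7 / 37.7876 ≈ -0.310

-0.310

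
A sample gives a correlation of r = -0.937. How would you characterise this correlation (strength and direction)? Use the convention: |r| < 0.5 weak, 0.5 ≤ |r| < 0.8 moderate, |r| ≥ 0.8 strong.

strong negative

r = -0.937 < 0 so the relationship is negative.
|r| = 0.937, which falls in the strong range.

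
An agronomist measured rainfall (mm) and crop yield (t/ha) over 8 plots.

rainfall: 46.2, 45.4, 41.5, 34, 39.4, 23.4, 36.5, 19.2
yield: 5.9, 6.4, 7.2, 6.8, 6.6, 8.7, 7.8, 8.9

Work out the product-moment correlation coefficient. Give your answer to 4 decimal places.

n = 8, Σx = 285.6, Σy = 58.3, Σx² = 10874.66, Σy² = 433.15, Σxy = 2012.34
nΣxy − ΣxΣy = 16098.72 − 16650.48 = -551.76
nΣx² − (Σx)² = 86997.28 − 81567.36 = 5429.92; nΣy² − (Σy)² = 3465.2 − 3398.89 = 66.31
r = -551.76 / √(5429.92 × 66.31) = -551.76 / 600.0483 ≈ -0.9195

-0.9195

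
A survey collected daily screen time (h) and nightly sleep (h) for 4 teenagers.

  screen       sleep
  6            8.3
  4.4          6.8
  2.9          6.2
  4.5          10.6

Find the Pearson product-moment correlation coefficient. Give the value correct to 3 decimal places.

n = 4, Σx = 17.8, Σy = 31.9, Σx² = 84.02, Σy² = 265.93, Σxy = 145.4
nΣxy − ΣxΣy = 581.6 − 567.82 = 13.78
nΣx² − (Σx)² = 336.08 − 316.84 = 19.24; nΣy² − (Σy)² = 1063.72 − 1017.61 = 46.11
r = 13.78 / √(19.24 × 46.11) = 13.78 / 29.7852 ≈ 0.463

0.463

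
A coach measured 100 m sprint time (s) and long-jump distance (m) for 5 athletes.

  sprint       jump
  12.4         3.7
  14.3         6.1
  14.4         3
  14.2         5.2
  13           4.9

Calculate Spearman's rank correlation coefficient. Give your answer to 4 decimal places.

Rank sprint: 1, 4, 5, 3, 2
Rank jump: 2, 5, 1, 4, 3
d = rank(sprint) − rank(jump): -1, -1, 4, -1, -1; Σd² = 20
ρ = 1 − 6Σd² / [n(n²−1)] = 1 − 6×20 / (5×24) = 1 − 120/120 ≈ 0.0000

0.0000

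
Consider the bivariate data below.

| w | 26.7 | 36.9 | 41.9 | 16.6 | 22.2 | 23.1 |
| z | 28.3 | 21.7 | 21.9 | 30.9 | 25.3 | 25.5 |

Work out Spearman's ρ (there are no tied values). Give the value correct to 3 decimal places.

-0.714

Rank w: 4, 5, 6, 1, 2, 3
Rank z: 5, 1, 2, 6, 3, 4
d = rank(w) − rank(z): -1, 4, 4, -5, -1, -1; Σd² = 60
ρ = 1 − 6Σd² / [n(n²−1)] = 1 − 6×60 / (6×35) = 1 − 360/210 ≈ -0.714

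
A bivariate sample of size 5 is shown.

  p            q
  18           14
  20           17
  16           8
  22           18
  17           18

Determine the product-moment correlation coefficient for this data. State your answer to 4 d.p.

n = 5, Σp = 93, Σq = 75, Σp² = 1753, Σq² = 1197, Σpq = 1422
nΣpq − ΣpΣq = 7110 − 6975 = 135
nΣp² − (Σp)² = 8765 − 8649 = 116; nΣq² − (Σq)² = 5985 − 5625 = 360
r = 135 / √(116 × 360) = 135 / 204.3526 ≈ 0.6606

0.6606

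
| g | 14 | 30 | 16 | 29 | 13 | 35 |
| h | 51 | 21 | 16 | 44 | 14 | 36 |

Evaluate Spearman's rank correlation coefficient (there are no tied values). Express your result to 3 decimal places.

0.257

Rank g: 2, 5, 3, 4, 1, 6
Rank h: 6, 3, 2, 5, 1, 4
d = rank(g) − rank(h): -4, 2, 1, -1, 0, 2; Σd² = 26
ρ = 1 − 6Σd² / [n(n²−1)] = 1 − 6×26 / (6×35) = 1 − 156/210 ≈ 0.257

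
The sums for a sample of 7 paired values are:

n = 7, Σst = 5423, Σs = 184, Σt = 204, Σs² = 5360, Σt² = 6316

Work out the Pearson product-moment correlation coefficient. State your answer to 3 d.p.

r = (nΣst − ΣsΣt) / √[(nΣs² − (Σs)²)(nΣt² − (Σt)²)]
Numerator: 7×5423 − 184×204 = 425
Denominator: √[(37520 − 33856)(44212 − 41616)] = √[3664 × 2596] = 3084.1115
r = 425 / 3084.1115 ≈ 0.138

0.138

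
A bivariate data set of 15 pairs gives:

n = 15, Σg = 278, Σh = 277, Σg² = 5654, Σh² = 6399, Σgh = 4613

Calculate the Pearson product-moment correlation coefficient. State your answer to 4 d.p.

-0.6488

r = (nΣgh − ΣgΣh) / √[(nΣg² − (Σg)²)(nΣh² − (Σh)²)]
Numerator: 15×4613 − 278×277 = -7811
Denominator: √[(84810 − 77284)(95985 − 76729)] = √[7526 × 19256] = 12038.2995
r = -7811 / 12038.2995 ≈ -0.6488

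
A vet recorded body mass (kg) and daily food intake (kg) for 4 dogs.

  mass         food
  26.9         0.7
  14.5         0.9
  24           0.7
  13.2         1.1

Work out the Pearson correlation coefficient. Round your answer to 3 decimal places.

n = 4, Σx = 78.6, Σy = 3.4, Σx² = 1684.1, Σy² = 3, Σxy = 63.2
nΣxy − ΣxΣy = 252.8 − 267.24 = -14.44
nΣx² − (Σx)² = 6736.4 − 6177.96 = 558.44; nΣy² − (Σy)² = 12 − 11.56 = 0.44
r = -14.44 / √(558.44 × 0.44) = -14.44 / 15.6753 ≈ -0.921

-0.921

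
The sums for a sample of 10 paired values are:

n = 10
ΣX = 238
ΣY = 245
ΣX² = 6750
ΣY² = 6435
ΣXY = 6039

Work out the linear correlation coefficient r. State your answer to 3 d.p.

0.304

r = (nΣXY − ΣXΣY) / √[(nΣX² − (ΣX)²)(nΣY² − (ΣY)²)]
Numerator: 10×6039 − 238×245 = 2080
Denominator: √[(67500 − 56644)(64350 − 60025)] = √[10856 × 4325] = 6852.1675
r = 2080 / 6852.1675 ≈ 0.304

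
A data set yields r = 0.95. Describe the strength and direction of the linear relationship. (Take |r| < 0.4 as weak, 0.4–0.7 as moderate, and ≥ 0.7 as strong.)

strong positive

r = 0.95 > 0 so the relationship is positive.
|r| = 0.95, which falls in the strong range.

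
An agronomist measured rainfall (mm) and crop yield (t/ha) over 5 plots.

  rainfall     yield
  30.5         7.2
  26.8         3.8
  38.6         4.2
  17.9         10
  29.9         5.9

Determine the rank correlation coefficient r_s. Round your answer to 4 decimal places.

Rank rainfall: 4, 2, 5, 1, 3
Rank yield: 4, 1, 2, 5, 3
d = rank(rainfall) − rank(yield): 0, 1, 3, -4, 0; Σd² = 26
ρ = 1 − 6Σd² / [n(n²−1)] = 1 − 6×26 / (5×24) = 1 − 156/120 ≈ -0.3000

-0.3000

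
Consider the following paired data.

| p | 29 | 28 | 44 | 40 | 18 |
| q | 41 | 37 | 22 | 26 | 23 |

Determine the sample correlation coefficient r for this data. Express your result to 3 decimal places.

n = 5, Σp = 159, Σq = 149, Σp² = 5485, Σq² = 4739, Σpq = 4647
nΣpq − ΣpΣq = 23235 − 23691 = -456
nΣp² − (Σp)² = 27425 − 25281 = 2144; nΣq² − (Σq)² = 23695 − 22201 = 1494
r = -456 / √(2144 × 1494) = -456 / 1789.7307 ≈ -0.255

-0.255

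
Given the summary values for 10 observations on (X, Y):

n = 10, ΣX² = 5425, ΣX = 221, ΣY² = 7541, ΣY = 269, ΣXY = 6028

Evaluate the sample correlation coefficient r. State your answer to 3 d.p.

0.205

r = (nΣXY − ΣXΣY) / √[(nΣX² − (ΣX)²)(nΣY² − (ΣY)²)]
Numerator: 10×6028 − 221×269 = 831
Denominator: √[(54250 − 48841)(75410 − 72361)] = √[5409 × 3049] = 4061.0394
r = 831 / 4061.0394 ≈ 0.205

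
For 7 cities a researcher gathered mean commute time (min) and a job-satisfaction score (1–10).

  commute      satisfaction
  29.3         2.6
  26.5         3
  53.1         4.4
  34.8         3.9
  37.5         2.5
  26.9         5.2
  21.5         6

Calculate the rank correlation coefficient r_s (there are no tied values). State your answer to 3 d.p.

-0.429

Rank commute: 4, 2, 7, 5, 6, 3, 1
Rank satisfaction: 2, 3, 5, 4, 1, 6, 7
d = rank(commute) − rank(satisfaction): 2, -1, 2, 1, 5, -3, -6; Σd² = 80
ρ = 1 − 6Σd² / [n(n²−1)] = 1 − 6×80 / (7×48) = 1 − 480/336 ≈ -0.429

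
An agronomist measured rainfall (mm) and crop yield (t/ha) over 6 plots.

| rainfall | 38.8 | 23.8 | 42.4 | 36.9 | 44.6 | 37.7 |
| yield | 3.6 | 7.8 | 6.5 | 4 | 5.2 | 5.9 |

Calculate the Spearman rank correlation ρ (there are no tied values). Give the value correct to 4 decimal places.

-0.2571

Rank rainfall: 4, 1, 5, 2, 6, 3
Rank yield: 1, 6, 5, 2, 3, 4
d = rank(rainfall) − rank(yield): 3, -5, 0, 0, 3, -1; Σd² = 44
ρ = 1 − 6Σd² / [n(n²−1)] = 1 − 6×44 / (6×35) = 1 − 264/210 ≈ -0.2571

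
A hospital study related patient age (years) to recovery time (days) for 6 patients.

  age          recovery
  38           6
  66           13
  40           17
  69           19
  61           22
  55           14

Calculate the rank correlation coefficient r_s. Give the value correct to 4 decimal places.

0.4857

Rank age: 1, 5, 2, 6, 4, 3
Rank recovery: 1, 2, 4, 5, 6, 3
d = rank(age) − rank(recovery): 0, 3, -2, 1, -2, 0; Σd² = 18
ρ = 1 − 6Σd² / [n(n²−1)] = 1 − 6×18 / (6×35) = 1 − 108/210 ≈ 0.4857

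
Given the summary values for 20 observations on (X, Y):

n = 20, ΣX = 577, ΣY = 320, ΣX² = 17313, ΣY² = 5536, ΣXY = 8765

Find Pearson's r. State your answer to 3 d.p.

r = (nΣXY − ΣXΣY) / √[(nΣX² − (ΣX)²)(nΣY² − (ΣY)²)]
Numerator: 20×8765 − 577×320 = -9340
Denominator: √[(346260 − 332929)(110720 − 102400)] = √[13331 × 8320] = 10531.5678
r = -9340 / 10531.5678 ≈ -0.887

-0.887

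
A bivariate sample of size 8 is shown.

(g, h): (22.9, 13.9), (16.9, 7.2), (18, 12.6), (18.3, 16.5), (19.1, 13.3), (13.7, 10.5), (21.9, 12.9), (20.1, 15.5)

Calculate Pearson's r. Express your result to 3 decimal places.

0.495

n = 8, Σg = 150.9, Σh = 102.4, Σg² = 2905.03, Σh² = 1369.86, Σgh = 1960.68
nΣgh − ΣgΣh = 15685.44 − 15452.16 = 233.28
nΣg² − (Σg)² = 23240.24 − 22770.81 = 469.43; nΣh² − (Σh)² = 10958.88 − 10485.76 = 473.12
r = 233.28 / √(469.43 × 473.12) = 233.28 / 471.2714 ≈ 0.495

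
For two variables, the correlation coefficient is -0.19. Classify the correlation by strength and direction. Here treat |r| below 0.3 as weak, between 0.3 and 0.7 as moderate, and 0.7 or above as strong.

r = -0.19 < 0 so the relationship is negative.
|r| = 0.19, which falls in the weak range.

weak negative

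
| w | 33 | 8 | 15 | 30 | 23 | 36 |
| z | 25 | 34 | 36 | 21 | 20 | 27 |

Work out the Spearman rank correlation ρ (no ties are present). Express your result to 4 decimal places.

-0.3714

Rank w: 5, 1, 2, 4, 3, 6
Rank z: 3, 5, 6, 2, 1, 4
d = rank(w) − rank(z): 2, -4, -4, 2, 2, 2; Σd² = 48
ρ = 1 − 6Σd² / [n(n²−1)] = 1 − 6×48 / (6×35) = 1 − 288/210 ≈ -0.3714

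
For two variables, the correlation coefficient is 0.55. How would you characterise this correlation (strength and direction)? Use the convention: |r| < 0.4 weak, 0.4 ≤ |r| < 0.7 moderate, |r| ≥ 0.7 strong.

moderate positive

r = 0.55 > 0 so the relationship is positive.
|r| = 0.55, which falls in the moderate range.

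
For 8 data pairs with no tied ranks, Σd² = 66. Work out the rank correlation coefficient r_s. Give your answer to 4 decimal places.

ρ = 1 − 6Σd² / [n(n²−1)] = 1 − 6×66 / (8×63)
  = 1 − 396/504 = 1 − 0.78571 ≈ 0.2143

0.2143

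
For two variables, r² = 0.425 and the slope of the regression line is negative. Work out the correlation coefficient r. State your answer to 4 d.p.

|r| = √0.425 = 0.6519
The association is negative, so r = −0.6519.

-0.6519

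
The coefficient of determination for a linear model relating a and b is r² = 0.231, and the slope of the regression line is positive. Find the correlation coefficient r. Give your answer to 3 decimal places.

|r| = √0.231 = 0.481
The association is positive, so r = 0.481.

0.481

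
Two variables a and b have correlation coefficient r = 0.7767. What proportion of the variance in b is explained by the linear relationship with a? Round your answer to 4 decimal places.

r² = (0.7767)² = 0.6033

0.6033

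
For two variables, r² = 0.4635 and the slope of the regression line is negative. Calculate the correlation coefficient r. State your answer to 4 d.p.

-0.6808

|r| = √0.4635 = 0.6808
The association is negative, so r = −0.6808.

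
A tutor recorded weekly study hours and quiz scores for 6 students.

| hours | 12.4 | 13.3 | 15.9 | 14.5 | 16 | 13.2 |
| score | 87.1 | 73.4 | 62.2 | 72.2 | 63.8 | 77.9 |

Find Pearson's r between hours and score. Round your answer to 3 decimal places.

n = 6, Σx = 85.3, Σy = 436.6, Σx² = 1223.95, Σy² = 32194.5, Σxy = 6141.22
nΣxy − ΣxΣy = 36847.32 − 37241.98 = -394.66
nΣx² − (Σx)² = 7343.7 − 7276.09 = 67.61; nΣy² − (Σy)² = 193167 − 190619.56 = 2547.44
r = -394.66 / √(67.61 × 2547.44) = -394.66 / 415.0089 ≈ -0.951

-0.951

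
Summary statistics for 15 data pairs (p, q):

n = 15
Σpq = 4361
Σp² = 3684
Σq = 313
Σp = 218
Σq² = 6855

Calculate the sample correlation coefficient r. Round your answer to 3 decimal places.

-0.460

r = (nΣpq − ΣpΣq) / √[(nΣp² − (Σp)²)(nΣq² − (Σq)²)]
Numerator: 15×4361 − 218×313 = -2819
Denominator: √[(55260 − 47524)(102825 − 97969)] = √[7736 × 4856] = 6129.1122
r = -2819 / 6129.1122 ≈ -0.460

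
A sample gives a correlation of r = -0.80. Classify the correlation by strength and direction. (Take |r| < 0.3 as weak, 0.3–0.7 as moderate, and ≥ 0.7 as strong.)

r = -0.80 < 0 so the relationship is negative.
|r| = 0.80, which falls in the strong range.

strong negative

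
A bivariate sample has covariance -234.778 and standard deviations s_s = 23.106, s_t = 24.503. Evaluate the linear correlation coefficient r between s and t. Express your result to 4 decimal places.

r = Cov(s,t) / (s_s · s_t) = -234.778 / (23.106 × 24.503)
  = -234.778 / 566.1663 ≈ -0.4147

-0.4147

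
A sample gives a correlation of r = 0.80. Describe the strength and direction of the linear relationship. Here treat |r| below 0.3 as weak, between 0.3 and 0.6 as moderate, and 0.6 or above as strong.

strong positive

r = 0.80 > 0 so the relationship is positive.
|r| = 0.80, which falls in the strong range.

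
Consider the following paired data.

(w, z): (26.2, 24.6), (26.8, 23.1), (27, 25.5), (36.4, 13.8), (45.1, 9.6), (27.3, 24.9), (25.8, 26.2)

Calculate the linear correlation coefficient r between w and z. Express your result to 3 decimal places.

n = 7, Σw = 214.6, Σz = 147.7, Σw² = 6903.58, Σz² = 3378.07, Σwz = 4243.11
nΣwz − ΣwΣz = 29701.77 − 31696.42 = -1994.65
nΣw² − (Σw)² = 48325.06 − 46053.16 = 2271.9; nΣz² − (Σz)² = 23646.49 − 21815.29 = 1831.2
r = -1994.65 / √(2271.9 × 1831.2) = -1994.65 / 2039.6822 ≈ -0.978

-0.978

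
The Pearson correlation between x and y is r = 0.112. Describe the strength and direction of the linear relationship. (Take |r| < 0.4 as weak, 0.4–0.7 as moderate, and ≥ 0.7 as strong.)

weak positive

r = 0.112 > 0 so the relationship is positive.
|r| = 0.112, which falls in the weak range.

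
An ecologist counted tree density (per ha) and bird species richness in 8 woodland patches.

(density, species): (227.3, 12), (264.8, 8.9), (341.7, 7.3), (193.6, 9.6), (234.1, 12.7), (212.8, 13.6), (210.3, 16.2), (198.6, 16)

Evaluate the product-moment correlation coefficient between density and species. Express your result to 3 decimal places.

n = 8, Σx = 1883.2, Σy = 96.3, Σx² = 459778.88, Σy² = 1233.35, Σxy = 21888.9
nΣxy − ΣxΣy = 175111.2 − 181352.16 = -6240.96
nΣx² − (Σx)² = 3678231.04 − 3546442.24 = 131788.8; nΣy² − (Σy)² = 9866.8 − 9273.69 = 593.11
r = -6240.96 / √(131788.8 × 593.11) = -6240.96 / 8841.1116 ≈ -0.706

-0.706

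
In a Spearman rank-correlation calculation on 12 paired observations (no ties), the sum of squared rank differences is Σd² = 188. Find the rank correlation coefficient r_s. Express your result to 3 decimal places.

ρ = 1 − 6Σd² / [n(n²−1)] = 1 − 6×188 / (12×143)
  = 1 − 1128/1716 = 1 − 0.6573 ≈ 0.343

0.343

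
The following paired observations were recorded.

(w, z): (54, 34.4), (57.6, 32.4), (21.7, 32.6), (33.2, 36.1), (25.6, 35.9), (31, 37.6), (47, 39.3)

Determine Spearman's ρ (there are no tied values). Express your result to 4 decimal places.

Rank w: 6, 7, 1, 4, 2, 3, 5
Rank z: 3, 1, 2, 5, 4, 6, 7
d = rank(w) − rank(z): 3, 6, -1, -1, -2, -3, -2; Σd² = 64
ρ = 1 − 6Σd² / [n(n²−1)] = 1 − 6×64 / (7×48) = 1 − 384/336 ≈ -0.1429

-0.1429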